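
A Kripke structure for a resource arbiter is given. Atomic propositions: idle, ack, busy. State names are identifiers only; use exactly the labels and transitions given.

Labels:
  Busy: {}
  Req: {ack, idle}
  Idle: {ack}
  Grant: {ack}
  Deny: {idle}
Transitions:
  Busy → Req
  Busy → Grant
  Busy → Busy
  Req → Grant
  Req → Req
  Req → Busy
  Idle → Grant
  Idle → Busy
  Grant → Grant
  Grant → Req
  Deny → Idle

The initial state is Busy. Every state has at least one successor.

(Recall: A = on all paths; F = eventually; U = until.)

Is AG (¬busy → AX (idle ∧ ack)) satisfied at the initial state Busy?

Violated

States satisfying ¬busy → AX (idle ∧ ack): ∅.
States satisfying AG (¬busy → AX (idle ∧ ack)): ∅.
Busy is reachable from Busy and violates ¬busy → AX (idle ∧ ack), so AG fails at Busy.
Busy ∉ Sat(AG (¬busy → AX (idle ∧ ack))).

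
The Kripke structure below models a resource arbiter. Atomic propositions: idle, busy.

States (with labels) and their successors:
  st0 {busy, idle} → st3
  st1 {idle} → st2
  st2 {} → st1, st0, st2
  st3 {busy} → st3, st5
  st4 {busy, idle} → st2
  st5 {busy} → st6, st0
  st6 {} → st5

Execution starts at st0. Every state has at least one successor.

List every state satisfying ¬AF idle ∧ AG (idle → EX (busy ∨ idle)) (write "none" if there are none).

{st3, st5, st6}

States satisfying idle: {st0, st1, st4}.
States satisfying AF idle: {st0, st1, st4}.
States satisfying ¬AF idle: {st2, st3, st5, st6}.
States satisfying idle → EX (busy ∨ idle): {st0, st2, st3, st5, st6}.
States satisfying AG (idle → EX (busy ∨ idle)): {st0, st3, st5, st6}.
States satisfying ¬AF idle ∧ AG (idle → EX (busy ∨ idle)): {st3, st5, st6}.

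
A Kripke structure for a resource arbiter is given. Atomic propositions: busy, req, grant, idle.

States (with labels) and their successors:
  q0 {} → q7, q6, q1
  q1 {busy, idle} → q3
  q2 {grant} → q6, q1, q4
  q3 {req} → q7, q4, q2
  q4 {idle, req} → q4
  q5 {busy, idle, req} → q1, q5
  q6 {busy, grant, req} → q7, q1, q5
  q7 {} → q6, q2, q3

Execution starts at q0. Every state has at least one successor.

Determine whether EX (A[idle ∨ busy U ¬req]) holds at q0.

Yes

States satisfying A[idle ∨ busy U ¬req]: {q0, q1, q2, q7}.
States satisfying EX (A[idle ∨ busy U ¬req]): {q0, q2, q3, q5, q6, q7}.
q0 ∈ Sat(EX (A[idle ∨ busy U ¬req])).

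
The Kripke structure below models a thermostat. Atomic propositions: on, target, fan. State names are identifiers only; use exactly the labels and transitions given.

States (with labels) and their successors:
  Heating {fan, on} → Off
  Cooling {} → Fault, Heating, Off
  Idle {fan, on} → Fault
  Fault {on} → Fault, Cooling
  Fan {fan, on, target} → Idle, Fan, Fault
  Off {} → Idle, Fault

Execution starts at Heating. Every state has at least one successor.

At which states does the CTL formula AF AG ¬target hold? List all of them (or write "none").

States satisfying AG ¬target: {Heating, Cooling, Idle, Fault, Off}.
States satisfying AF AG ¬target: {Heating, Cooling, Idle, Fault, Off}.

{Heating, Cooling, Idle, Fault, Off}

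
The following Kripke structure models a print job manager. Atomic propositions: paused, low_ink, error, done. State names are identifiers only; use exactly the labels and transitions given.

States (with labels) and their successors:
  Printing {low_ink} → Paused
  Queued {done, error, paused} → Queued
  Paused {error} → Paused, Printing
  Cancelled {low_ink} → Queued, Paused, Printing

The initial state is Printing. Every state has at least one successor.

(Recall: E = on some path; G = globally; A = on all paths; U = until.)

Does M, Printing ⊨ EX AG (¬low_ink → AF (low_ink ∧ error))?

Does not hold

States satisfying AG (¬low_ink → AF (low_ink ∧ error)): ∅.
States satisfying EX AG (¬low_ink → AF (low_ink ∧ error)): ∅.
No suitable path/successor from Printing witnesses the formula.
Printing ∉ Sat(EX AG (¬low_ink → AF (low_ink ∧ error))).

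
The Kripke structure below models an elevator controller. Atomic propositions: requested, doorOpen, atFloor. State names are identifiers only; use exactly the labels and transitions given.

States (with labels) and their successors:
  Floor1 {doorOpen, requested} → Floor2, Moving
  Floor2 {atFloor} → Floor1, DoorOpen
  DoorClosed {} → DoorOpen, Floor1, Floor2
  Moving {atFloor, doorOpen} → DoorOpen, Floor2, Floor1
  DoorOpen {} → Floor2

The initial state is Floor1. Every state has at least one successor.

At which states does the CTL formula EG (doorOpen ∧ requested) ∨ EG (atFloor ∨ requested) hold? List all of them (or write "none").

States satisfying doorOpen ∧ requested: {Floor1}.
States satisfying EG (doorOpen ∧ requested): ∅.
States satisfying atFloor ∨ requested: {Floor1, Floor2, Moving}.
States satisfying EG (atFloor ∨ requested): {Floor1, Floor2, Moving}.
States satisfying EG (doorOpen ∧ requested) ∨ EG (atFloor ∨ requested): {Floor1, Floor2, Moving}.

{Floor1, Floor2, Moving}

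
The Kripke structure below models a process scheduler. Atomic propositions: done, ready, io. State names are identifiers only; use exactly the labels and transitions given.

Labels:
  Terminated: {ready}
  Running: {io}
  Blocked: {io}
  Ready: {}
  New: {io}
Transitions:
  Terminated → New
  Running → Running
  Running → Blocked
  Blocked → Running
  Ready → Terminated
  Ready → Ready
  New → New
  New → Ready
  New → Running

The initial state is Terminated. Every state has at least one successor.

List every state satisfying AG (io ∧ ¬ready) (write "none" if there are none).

{Running, Blocked}

States satisfying io ∧ ¬ready: {Running, Blocked, New}.
States satisfying AG (io ∧ ¬ready): {Running, Blocked}.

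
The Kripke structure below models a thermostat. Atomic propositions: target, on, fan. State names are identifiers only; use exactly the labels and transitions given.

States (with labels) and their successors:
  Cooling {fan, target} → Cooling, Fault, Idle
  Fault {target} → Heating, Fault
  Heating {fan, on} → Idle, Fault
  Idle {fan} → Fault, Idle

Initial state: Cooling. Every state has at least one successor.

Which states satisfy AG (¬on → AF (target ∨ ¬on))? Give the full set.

States satisfying ¬on → AF (target ∨ ¬on): {Cooling, Fault, Heating, Idle}.
States satisfying AG (¬on → AF (target ∨ ¬on)): {Cooling, Fault, Heating, Idle}.

{Cooling, Fault, Heating, Idle}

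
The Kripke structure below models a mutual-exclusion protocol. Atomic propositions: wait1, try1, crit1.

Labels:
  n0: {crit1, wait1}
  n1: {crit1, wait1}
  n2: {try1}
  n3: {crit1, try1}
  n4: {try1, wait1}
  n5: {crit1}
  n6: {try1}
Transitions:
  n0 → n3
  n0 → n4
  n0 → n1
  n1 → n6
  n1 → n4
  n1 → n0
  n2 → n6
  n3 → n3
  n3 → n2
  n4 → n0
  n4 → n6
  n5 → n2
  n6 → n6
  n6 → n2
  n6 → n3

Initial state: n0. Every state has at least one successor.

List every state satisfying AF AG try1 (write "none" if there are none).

{n2, n3, n5, n6}

States satisfying AG try1: {n2, n3, n6}.
States satisfying AF AG try1: {n2, n3, n5, n6}.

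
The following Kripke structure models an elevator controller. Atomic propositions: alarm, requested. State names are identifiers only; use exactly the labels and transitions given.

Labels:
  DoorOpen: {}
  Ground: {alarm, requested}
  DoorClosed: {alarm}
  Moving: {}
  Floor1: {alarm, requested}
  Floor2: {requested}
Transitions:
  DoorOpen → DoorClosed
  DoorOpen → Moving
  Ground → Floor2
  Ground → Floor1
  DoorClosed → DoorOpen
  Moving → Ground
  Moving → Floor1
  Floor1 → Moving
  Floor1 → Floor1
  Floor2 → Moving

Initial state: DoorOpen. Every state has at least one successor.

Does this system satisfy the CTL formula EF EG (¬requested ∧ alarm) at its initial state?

States satisfying EG (¬requested ∧ alarm): ∅.
States satisfying EF EG (¬requested ∧ alarm): ∅.
No suitable path/successor from DoorOpen witnesses the formula.
DoorOpen ∉ Sat(EF EG (¬requested ∧ alarm)).

Does not hold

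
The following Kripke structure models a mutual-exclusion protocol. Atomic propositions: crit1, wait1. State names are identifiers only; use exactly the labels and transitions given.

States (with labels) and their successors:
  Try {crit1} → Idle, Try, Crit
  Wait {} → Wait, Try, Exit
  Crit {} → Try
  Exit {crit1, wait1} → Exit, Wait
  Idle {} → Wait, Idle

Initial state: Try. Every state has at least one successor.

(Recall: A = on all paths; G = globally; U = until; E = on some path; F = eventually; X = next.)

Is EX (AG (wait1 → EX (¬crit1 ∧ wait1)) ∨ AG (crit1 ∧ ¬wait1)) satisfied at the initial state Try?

Does not hold

States satisfying EX (AG (wait1 → EX (¬crit1 ∧ wait1)) ∨ AG (crit1 ∧ ¬wait1)): ∅.
No suitable path/successor from Try witnesses the formula.
Try ∉ Sat(EX (AG (wait1 → EX (¬crit1 ∧ wait1)) ∨ AG (crit1 ∧ ¬wait1))).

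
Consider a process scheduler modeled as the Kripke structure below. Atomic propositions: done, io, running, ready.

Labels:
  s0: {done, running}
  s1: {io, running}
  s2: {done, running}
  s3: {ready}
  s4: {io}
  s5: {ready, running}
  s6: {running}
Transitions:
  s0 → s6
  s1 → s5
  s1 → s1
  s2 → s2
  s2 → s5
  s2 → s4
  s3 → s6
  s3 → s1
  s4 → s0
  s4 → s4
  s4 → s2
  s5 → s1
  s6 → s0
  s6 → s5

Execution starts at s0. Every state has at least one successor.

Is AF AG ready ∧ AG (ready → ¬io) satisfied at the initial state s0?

No

States satisfying AG ready: ∅.
States satisfying AF AG ready: ∅.
States satisfying ready → ¬io: {s0, s1, s2, s3, s4, s5, s6}.
States satisfying AG (ready → ¬io): {s0, s1, s2, s3, s4, s5, s6}.
States satisfying AF AG ready ∧ AG (ready → ¬io): ∅.
s0 ∉ Sat(AF AG ready ∧ AG (ready → ¬io)).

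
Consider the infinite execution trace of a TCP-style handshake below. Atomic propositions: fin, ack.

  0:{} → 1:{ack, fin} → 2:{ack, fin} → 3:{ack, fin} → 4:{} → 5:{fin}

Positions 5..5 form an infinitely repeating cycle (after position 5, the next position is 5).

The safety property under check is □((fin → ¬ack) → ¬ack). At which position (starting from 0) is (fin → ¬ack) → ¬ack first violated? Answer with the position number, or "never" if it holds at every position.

(fin → ¬ack) → ¬ack holds at every position 0..5, and those are all the positions the trace ever visits, so the invariant □((fin → ¬ack) → ¬ack) is never violated.

never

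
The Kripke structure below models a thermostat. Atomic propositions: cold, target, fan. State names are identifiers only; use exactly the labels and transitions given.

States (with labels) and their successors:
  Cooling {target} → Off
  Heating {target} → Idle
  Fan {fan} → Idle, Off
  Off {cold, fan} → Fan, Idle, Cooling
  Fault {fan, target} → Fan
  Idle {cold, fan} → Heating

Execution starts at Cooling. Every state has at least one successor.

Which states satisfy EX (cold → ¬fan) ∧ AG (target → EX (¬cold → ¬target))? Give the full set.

States satisfying cold → ¬fan: {Cooling, Heating, Fan, Fault}.
States satisfying EX (cold → ¬fan): {Off, Fault, Idle}.
States satisfying target → EX (¬cold → ¬target): {Cooling, Heating, Fan, Off, Fault, Idle}.
States satisfying AG (target → EX (¬cold → ¬target)): {Cooling, Heating, Fan, Off, Fault, Idle}.
States satisfying EX (cold → ¬fan) ∧ AG (target → EX (¬cold → ¬target)): {Off, Fault, Idle}.

{Off, Fault, Idle}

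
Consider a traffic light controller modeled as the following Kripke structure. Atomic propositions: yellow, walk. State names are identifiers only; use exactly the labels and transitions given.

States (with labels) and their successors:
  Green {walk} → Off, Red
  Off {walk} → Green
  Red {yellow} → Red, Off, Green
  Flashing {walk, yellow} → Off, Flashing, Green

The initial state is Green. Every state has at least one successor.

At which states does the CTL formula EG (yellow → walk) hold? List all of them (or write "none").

{Green, Off, Flashing}

States satisfying yellow → walk: {Green, Off, Flashing}.
States satisfying EG (yellow → walk): {Green, Off, Flashing}.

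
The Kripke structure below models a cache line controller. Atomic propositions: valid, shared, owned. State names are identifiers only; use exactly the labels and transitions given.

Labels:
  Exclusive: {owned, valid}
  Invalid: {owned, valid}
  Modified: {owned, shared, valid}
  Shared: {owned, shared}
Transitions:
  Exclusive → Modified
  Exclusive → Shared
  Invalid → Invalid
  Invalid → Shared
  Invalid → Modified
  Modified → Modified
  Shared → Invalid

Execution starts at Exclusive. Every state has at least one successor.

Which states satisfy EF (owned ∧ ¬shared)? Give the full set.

{Exclusive, Invalid, Shared}

States satisfying owned ∧ ¬shared: {Exclusive, Invalid}.
States satisfying EF (owned ∧ ¬shared): {Exclusive, Invalid, Shared}.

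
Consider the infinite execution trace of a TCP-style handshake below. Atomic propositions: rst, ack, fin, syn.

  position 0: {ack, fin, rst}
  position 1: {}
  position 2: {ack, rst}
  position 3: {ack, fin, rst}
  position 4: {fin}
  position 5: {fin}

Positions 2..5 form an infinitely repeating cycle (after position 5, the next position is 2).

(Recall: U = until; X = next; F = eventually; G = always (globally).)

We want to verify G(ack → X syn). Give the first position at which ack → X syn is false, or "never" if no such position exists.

At position 0 the labels are {ack, fin, rst} and the next position 1 has {}, so ack → X syn is false there. This is the first violation.

0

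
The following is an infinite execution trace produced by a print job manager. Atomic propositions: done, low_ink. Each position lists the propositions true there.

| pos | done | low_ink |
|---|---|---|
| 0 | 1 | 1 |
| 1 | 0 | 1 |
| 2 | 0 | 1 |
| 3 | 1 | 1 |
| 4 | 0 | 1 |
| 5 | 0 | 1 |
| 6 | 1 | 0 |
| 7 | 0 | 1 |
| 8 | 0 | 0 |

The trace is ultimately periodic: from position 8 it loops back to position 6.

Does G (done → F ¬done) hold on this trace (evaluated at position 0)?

done → F ¬done holds at every position 0..8, and those are all positions ever visited, so G (done → F ¬done) holds.
Positions where done holds: 0, 3, 6.
Check F ¬done at each: 0→ok, 3→ok, 6→ok.

Yes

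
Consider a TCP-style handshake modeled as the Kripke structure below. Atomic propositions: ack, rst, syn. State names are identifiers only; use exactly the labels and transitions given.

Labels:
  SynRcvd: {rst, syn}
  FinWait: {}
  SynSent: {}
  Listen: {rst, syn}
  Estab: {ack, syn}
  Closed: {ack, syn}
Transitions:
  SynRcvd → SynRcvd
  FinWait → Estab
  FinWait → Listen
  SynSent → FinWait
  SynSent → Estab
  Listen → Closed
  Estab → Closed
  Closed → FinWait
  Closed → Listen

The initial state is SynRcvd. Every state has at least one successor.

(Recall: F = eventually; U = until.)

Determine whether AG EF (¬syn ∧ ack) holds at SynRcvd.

States satisfying EF (¬syn ∧ ack): ∅.
States satisfying AG EF (¬syn ∧ ack): ∅.
SynRcvd is reachable from SynRcvd and violates EF (¬syn ∧ ack), so AG fails at SynRcvd.
SynRcvd ∉ Sat(AG EF (¬syn ∧ ack)).

Violated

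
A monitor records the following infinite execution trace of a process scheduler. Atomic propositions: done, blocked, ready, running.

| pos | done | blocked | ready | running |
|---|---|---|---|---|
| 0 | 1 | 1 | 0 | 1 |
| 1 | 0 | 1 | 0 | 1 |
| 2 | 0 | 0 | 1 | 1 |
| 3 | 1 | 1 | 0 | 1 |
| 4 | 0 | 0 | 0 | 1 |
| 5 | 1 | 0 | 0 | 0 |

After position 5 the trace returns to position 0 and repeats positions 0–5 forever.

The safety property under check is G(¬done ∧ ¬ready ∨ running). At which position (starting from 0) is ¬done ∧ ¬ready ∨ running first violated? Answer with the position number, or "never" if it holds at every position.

Check ¬done ∧ ¬ready ∨ running at each position in order: 0 ✓, 1 ✓, 2 ✓, 3 ✓, 4 ✓.
At position 5 the labels are {done}, so ¬done ∧ ¬ready ∨ running is false there. This is the first violation.

5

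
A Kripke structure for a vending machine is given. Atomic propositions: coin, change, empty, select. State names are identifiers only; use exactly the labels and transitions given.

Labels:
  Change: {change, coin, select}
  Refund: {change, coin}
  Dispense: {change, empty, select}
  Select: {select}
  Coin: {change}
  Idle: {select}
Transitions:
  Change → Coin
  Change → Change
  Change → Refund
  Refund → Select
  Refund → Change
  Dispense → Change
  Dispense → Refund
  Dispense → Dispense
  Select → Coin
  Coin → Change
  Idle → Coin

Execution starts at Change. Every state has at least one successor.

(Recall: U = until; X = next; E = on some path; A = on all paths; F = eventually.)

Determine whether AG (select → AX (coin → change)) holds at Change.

Satisfied

States satisfying select → AX (coin → change): {Change, Refund, Dispense, Select, Coin, Idle}.
States satisfying AG (select → AX (coin → change)): {Change, Refund, Dispense, Select, Coin, Idle}.
Every state reachable from Change satisfies select → AX (coin → change).
Change ∈ Sat(AG (select → AX (coin → change))).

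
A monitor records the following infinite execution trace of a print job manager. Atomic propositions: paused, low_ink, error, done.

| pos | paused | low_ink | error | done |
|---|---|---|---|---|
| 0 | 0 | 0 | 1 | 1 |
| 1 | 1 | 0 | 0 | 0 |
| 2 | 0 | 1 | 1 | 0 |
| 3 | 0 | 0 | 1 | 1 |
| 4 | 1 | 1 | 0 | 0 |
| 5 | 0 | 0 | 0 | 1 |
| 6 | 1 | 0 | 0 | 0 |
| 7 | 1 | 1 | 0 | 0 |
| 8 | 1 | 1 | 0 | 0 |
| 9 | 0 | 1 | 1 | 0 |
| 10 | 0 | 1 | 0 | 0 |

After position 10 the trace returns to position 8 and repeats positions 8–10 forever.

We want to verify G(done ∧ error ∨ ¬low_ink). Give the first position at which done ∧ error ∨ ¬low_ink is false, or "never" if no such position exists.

Check done ∧ error ∨ ¬low_ink at each position in order: 0 ✓, 1 ✓.
At position 2 the labels are {error, low_ink}, so done ∧ error ∨ ¬low_ink is false there. This is the first violation.

2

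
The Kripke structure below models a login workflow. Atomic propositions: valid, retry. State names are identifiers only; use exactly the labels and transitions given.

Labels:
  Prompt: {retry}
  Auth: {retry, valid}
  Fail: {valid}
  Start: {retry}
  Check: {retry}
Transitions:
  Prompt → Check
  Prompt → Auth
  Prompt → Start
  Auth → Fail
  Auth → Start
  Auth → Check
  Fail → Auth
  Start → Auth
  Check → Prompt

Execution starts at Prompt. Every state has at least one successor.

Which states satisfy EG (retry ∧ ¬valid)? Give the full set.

States satisfying retry ∧ ¬valid: {Prompt, Start, Check}.
States satisfying EG (retry ∧ ¬valid): {Prompt, Check}.

{Prompt, Check}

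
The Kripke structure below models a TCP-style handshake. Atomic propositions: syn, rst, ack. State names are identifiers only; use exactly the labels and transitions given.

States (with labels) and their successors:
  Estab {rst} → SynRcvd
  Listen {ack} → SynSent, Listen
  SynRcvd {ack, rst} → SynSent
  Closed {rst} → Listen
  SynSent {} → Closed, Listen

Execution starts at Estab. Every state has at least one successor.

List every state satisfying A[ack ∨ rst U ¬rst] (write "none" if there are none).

{Estab, Listen, SynRcvd, Closed, SynSent}

States satisfying ack ∨ rst: {Estab, Listen, SynRcvd, Closed}.
States satisfying ¬rst: {Listen, SynSent}.
States satisfying A[ack ∨ rst U ¬rst]: {Estab, Listen, SynRcvd, Closed, SynSent}.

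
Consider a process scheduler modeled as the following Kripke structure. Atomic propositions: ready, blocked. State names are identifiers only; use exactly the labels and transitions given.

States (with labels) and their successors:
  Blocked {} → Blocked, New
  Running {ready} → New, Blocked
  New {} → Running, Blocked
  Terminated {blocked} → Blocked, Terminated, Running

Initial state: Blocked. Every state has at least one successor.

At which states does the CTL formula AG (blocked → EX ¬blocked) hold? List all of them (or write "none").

{Blocked, Running, New, Terminated}

States satisfying blocked → EX ¬blocked: {Blocked, Running, New, Terminated}.
States satisfying AG (blocked → EX ¬blocked): {Blocked, Running, New, Terminated}.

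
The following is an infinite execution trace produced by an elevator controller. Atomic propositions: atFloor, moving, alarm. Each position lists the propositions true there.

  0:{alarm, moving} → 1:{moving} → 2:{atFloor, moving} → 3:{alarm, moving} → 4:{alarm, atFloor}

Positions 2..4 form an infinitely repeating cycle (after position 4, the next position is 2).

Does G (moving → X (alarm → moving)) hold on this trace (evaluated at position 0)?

moving → X (alarm → moving) must hold at every position from 0 onward. It fails at position 3, so G (moving → X (alarm → moving)) is false.
Positions where moving holds: 0, 1, 2, 3.
Check X (alarm → moving) at each: 0→ok, 1→ok, 2→ok, 3→fails.

No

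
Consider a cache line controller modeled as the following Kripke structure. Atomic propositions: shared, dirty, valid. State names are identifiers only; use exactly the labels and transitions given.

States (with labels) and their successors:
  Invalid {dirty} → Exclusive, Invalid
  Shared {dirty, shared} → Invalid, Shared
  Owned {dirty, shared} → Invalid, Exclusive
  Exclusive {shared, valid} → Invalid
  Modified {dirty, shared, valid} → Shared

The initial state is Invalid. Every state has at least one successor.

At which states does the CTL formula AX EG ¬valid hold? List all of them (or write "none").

States satisfying EG ¬valid: {Invalid, Shared, Owned}.
States satisfying AX EG ¬valid: {Shared, Exclusive, Modified}.

{Shared, Exclusive, Modified}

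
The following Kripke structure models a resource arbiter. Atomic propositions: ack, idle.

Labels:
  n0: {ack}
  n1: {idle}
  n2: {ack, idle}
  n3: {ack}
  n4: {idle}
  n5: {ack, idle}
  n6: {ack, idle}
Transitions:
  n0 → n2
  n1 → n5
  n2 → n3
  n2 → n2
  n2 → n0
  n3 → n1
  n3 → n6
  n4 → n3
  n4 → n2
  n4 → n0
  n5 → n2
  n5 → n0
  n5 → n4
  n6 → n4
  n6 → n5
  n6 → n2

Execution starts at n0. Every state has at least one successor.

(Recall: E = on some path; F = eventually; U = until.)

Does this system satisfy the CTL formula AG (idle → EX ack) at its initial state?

Yes

States satisfying idle → EX ack: {n0, n1, n2, n3, n4, n5, n6}.
States satisfying AG (idle → EX ack): {n0, n1, n2, n3, n4, n5, n6}.
Every state reachable from n0 satisfies idle → EX ack.
n0 ∈ Sat(AG (idle → EX ack)).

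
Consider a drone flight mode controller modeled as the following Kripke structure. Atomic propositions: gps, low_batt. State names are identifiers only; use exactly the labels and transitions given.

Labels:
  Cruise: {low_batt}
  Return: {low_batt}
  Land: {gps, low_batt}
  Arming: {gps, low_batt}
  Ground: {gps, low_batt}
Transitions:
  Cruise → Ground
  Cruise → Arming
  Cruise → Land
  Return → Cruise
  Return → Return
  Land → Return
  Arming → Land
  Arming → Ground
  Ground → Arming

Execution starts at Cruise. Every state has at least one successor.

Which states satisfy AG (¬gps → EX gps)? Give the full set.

States satisfying ¬gps → EX gps: {Cruise, Land, Arming, Ground}.
States satisfying AG (¬gps → EX gps): ∅.

none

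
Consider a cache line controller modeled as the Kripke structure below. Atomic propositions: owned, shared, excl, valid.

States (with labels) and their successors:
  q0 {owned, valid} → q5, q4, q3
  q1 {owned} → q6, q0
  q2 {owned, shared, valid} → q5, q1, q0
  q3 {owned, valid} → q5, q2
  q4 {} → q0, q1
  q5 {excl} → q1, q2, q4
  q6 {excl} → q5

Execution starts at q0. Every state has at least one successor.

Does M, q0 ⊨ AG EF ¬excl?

States satisfying EF ¬excl: {q0, q1, q2, q3, q4, q5, q6}.
States satisfying AG EF ¬excl: {q0, q1, q2, q3, q4, q5, q6}.
Every state reachable from q0 satisfies EF ¬excl.
q0 ∈ Sat(AG EF ¬excl).

Yes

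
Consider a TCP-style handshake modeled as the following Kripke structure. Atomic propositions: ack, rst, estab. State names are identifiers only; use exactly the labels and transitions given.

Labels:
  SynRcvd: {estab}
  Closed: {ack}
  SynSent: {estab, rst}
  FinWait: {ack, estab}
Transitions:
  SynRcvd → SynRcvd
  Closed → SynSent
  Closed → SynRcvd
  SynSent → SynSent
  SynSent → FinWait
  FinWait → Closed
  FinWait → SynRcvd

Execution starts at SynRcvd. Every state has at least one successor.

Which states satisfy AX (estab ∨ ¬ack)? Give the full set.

States satisfying estab ∨ ¬ack: {SynRcvd, SynSent, FinWait}.
States satisfying AX (estab ∨ ¬ack): {SynRcvd, Closed, SynSent}.

{SynRcvd, Closed, SynSent}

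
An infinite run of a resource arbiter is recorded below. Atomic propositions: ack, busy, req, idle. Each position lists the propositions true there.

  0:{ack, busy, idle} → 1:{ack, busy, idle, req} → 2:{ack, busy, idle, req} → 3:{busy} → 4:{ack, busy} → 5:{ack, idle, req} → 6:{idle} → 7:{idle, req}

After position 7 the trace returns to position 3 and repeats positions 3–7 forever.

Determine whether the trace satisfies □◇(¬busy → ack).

◇(¬busy → ack) holds at every position 0..7, and those are all positions ever visited, so □◇(¬busy → ack) holds.

Holds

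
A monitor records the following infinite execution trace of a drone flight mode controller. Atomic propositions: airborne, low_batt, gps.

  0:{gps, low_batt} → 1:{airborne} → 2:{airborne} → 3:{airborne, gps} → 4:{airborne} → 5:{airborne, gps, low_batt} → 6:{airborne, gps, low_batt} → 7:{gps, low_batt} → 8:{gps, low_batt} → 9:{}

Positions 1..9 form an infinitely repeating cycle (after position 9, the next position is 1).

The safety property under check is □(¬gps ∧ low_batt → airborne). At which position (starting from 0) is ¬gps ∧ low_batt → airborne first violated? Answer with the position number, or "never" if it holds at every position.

never

¬gps ∧ low_batt → airborne holds at every position 0..9, and those are all the positions the trace ever visits, so the invariant □(¬gps ∧ low_batt → airborne) is never violated.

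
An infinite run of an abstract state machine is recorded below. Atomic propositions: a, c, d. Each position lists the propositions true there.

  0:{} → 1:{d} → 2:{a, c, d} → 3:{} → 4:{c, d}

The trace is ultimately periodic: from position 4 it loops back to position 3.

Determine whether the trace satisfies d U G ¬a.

Walking from position 0: at position 0, G ¬a has not yet held and d fails, so d U G ¬a is false.

No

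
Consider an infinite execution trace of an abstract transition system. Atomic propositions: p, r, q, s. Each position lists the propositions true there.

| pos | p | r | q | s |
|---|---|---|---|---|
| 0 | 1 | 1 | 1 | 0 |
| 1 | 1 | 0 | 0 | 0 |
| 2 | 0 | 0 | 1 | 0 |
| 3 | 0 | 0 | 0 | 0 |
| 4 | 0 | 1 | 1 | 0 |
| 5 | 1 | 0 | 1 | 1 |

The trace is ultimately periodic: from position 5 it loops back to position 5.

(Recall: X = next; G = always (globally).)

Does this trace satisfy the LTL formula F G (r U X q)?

Yes

G (r U X q) holds at position 3, which is reachable from 0, so F G (r U X q) holds.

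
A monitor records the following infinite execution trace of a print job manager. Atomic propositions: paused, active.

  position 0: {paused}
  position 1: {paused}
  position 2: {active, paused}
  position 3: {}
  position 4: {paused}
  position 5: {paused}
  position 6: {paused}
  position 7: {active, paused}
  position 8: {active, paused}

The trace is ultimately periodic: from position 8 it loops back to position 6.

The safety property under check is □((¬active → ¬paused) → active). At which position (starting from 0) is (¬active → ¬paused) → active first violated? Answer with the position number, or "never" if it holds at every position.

3

Check (¬active → ¬paused) → active at each position in order: 0 ✓, 1 ✓, 2 ✓.
At position 3 the labels are {}, so (¬active → ¬paused) → active is false there. This is the first violation.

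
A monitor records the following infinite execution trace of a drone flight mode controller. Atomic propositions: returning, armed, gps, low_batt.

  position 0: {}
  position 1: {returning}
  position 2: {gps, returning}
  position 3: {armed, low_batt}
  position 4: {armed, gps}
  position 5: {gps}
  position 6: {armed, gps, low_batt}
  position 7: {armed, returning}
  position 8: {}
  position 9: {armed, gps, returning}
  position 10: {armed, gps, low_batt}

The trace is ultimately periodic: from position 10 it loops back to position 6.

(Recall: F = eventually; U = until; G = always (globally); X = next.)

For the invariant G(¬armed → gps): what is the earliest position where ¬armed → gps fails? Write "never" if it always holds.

0

At position 0 the labels are {}, so ¬armed → gps is false there. This is the first violation.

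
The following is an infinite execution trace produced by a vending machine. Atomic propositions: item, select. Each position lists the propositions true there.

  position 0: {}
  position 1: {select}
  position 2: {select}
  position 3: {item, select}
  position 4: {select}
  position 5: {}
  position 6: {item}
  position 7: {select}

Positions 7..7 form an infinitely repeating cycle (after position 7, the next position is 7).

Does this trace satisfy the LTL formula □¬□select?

¬□select must hold at every position from 0 onward. It fails at position 7, so □¬□select is false.

Does not hold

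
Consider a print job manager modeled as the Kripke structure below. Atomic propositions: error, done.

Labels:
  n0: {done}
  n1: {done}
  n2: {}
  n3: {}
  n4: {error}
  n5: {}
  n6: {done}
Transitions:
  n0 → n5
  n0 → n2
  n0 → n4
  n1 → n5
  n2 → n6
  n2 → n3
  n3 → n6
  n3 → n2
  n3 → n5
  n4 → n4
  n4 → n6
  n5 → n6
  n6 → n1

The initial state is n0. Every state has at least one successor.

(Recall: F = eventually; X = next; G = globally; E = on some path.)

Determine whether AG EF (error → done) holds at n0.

Yes

States satisfying EF (error → done): {n0, n1, n2, n3, n4, n5, n6}.
States satisfying AG EF (error → done): {n0, n1, n2, n3, n4, n5, n6}.
Every state reachable from n0 satisfies EF (error → done).
n0 ∈ Sat(AG EF (error → done)).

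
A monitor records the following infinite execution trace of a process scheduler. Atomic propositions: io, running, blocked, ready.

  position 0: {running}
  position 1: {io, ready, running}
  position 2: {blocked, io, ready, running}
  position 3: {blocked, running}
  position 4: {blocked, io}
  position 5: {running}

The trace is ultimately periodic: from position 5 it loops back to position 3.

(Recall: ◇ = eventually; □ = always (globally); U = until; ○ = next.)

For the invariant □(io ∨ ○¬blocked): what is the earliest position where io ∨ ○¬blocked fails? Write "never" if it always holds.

Check io ∨ ○¬blocked at each position in order: 0 ✓, 1 ✓, 2 ✓.
At position 3 the labels are {blocked, running} and the next position 4 has {blocked, io}, so io ∨ ○¬blocked is false there. This is the first violation.

3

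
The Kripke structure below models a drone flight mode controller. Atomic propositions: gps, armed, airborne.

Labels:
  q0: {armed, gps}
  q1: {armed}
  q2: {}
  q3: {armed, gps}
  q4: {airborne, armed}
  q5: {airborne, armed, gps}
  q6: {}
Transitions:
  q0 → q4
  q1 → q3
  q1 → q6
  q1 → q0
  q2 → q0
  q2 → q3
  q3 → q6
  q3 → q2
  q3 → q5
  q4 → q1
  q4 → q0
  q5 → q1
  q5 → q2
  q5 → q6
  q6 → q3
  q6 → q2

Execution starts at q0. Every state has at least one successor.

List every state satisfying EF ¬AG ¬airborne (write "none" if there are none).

States satisfying ¬AG ¬airborne: {q0, q1, q2, q3, q4, q5, q6}.
States satisfying EF ¬AG ¬airborne: {q0, q1, q2, q3, q4, q5, q6}.

{q0, q1, q2, q3, q4, q5, q6}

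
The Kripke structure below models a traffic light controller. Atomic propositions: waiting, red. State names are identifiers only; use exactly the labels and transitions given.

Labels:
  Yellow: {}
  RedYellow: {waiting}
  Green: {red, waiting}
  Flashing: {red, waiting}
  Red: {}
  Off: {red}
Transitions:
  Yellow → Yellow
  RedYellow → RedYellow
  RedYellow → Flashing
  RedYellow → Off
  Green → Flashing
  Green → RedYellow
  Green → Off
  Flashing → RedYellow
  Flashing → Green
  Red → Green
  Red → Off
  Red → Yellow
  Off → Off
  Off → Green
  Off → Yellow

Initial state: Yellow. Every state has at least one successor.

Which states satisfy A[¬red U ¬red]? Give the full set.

States satisfying ¬red: {Yellow, RedYellow, Red}.
States satisfying A[¬red U ¬red]: {Yellow, RedYellow, Red}.

{Yellow, RedYellow, Red}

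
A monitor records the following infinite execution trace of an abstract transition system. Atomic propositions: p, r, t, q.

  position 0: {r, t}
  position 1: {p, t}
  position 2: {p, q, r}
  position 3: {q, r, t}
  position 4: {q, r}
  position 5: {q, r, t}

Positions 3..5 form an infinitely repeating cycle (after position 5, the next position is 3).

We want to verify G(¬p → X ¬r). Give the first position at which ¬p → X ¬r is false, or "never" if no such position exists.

3

Check ¬p → X ¬r at each position in order: 0 ✓, 1 ✓, 2 ✓.
At position 3 the labels are {q, r, t} and the next position 4 has {q, r}, so ¬p → X ¬r is false there. This is the first violation.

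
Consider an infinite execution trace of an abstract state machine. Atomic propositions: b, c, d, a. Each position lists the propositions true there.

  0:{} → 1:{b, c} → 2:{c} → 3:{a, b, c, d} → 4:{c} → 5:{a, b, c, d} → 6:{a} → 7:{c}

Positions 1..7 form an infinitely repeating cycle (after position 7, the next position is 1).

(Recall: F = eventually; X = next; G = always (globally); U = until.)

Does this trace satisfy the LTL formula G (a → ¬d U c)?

a → ¬d U c holds at every position 0..7, and those are all positions ever visited, so G (a → ¬d U c) holds.
Positions where a holds: 3, 5, 6.
Check ¬d U c at each: 3→ok, 5→ok, 6→ok.

Satisfied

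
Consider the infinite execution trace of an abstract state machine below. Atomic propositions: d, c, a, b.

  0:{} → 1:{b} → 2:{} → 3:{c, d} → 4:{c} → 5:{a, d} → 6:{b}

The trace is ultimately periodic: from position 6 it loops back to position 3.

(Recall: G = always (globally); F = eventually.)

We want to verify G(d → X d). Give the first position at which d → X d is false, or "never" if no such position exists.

3

Check d → X d at each position in order: 0 ✓, 1 ✓, 2 ✓.
At position 3 the labels are {c, d} and the next position 4 has {c}, so d → X d is false there. This is the first violation.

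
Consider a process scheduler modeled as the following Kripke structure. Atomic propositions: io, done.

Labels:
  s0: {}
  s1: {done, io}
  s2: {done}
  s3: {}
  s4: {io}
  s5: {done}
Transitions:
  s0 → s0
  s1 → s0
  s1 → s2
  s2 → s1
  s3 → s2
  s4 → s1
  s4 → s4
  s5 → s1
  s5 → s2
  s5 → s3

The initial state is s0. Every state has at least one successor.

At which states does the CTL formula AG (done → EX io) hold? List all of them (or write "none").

{s0}

States satisfying done → EX io: {s0, s2, s3, s4, s5}.
States satisfying AG (done → EX io): {s0}.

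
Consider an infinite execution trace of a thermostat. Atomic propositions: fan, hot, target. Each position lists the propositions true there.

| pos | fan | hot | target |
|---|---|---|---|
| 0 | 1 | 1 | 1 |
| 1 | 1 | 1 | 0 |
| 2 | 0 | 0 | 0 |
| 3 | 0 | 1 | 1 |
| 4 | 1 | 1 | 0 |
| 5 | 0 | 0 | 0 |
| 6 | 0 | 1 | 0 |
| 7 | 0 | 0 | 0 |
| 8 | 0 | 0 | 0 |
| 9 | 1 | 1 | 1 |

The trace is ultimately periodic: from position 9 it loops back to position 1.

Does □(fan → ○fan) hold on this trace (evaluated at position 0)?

No

fan → ○fan must hold at every position from 0 onward. It fails at position 1, so □(fan → ○fan) is false.
Positions where fan holds: 0, 1, 4, 9.
Check ○fan at each: 0→ok, 1→fails, 4→fails, 9→ok.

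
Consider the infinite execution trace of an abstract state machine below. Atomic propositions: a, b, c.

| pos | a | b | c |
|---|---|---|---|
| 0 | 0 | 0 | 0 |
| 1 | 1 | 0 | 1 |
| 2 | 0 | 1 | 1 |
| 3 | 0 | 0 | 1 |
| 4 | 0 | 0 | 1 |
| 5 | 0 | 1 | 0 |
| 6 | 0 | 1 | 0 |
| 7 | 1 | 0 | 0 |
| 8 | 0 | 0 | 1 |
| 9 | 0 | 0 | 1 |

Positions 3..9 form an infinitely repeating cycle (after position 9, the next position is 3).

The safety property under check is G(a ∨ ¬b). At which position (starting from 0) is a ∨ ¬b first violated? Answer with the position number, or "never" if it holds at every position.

2

Check a ∨ ¬b at each position in order: 0 ✓, 1 ✓.
At position 2 the labels are {b, c}, so a ∨ ¬b is false there. This is the first violation.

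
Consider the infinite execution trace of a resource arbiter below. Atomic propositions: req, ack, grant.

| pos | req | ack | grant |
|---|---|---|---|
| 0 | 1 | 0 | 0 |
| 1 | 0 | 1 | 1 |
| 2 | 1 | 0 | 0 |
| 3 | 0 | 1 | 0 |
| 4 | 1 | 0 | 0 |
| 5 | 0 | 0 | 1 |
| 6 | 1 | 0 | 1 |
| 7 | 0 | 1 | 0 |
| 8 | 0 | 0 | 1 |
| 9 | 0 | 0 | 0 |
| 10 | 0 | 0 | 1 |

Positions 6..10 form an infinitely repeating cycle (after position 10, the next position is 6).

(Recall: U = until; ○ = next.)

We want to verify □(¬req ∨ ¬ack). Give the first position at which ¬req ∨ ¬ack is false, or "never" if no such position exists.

¬req ∨ ¬ack holds at every position 0..10, and those are all the positions the trace ever visits, so the invariant □(¬req ∨ ¬ack) is never violated.

never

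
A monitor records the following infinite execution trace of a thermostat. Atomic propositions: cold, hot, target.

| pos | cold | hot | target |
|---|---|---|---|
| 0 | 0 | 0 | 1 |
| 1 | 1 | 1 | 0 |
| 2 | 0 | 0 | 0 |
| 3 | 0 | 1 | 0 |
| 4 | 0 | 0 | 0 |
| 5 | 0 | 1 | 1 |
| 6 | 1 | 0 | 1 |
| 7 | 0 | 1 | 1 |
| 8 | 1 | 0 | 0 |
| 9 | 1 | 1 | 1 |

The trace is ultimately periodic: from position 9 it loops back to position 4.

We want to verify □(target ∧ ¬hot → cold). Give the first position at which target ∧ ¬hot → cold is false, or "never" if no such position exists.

At position 0 the labels are {target}, so target ∧ ¬hot → cold is false there. This is the first violation.

0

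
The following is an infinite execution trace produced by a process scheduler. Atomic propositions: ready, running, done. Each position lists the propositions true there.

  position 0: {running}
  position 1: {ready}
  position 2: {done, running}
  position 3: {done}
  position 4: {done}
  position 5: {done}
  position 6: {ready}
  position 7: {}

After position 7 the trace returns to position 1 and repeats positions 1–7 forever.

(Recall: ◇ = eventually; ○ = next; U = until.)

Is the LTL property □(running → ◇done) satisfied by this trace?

running → ◇done holds at every position 0..7, and those are all positions ever visited, so □(running → ◇done) holds.
Positions where running holds: 0, 2.
Check ◇done at each: 0→ok, 2→ok.

Holds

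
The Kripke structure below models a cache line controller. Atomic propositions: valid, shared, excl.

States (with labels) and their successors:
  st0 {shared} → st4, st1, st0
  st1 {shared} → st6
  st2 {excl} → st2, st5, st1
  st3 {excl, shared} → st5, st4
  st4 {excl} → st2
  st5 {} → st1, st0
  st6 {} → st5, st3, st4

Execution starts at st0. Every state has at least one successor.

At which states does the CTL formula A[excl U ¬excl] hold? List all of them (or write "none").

States satisfying excl: {st2, st3, st4}.
States satisfying ¬excl: {st0, st1, st5, st6}.
States satisfying A[excl U ¬excl]: {st0, st1, st5, st6}.

{st0, st1, st5, st6}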